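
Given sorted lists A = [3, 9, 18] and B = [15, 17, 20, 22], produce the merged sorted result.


List A: [3, 9, 18]
List B: [15, 17, 20, 22]
Repeatedly compare the front elements and take the smaller:
  3 vs 15 -> take 3
  9 vs 15 -> take 9
  18 vs 15 -> take 15
  18 vs 17 -> take 17
  18 vs 20 -> take 18
  A is exhausted; append the rest of B: [20, 22]
Final answer: [3, 9, 15, 17, 18, 20, 22]


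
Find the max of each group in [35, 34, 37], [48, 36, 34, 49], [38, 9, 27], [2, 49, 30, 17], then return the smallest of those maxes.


Find max of each group:
  Group 1: [35, 34, 37] -> max = 37
  Group 2: [48, 36, 34, 49] -> max = 49
  Group 3: [38, 9, 27] -> max = 38
  Group 4: [2, 49, 30, 17] -> max = 49
Maxes: [37, 49, 38, 49]
Minimum of maxes = 37
Final answer: 37


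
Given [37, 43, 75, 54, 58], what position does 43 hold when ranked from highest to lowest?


Sort descending: [75, 58, 54, 43, 37]
Find 43 in the sorted list.
43 is at position 4.
Final answer: 4


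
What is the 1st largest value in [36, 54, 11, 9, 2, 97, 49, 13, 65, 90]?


Sort descending: [97, 90, 65, 54, 49, 36, 13, 11, 9, 2]
The 1st element (1-indexed) is at index 0.
Value = 97
Final answer: 97


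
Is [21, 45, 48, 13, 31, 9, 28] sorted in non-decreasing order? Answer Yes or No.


Check consecutive pairs:
  21 <= 45? True
  45 <= 48? True
  48 <= 13? False
  13 <= 31? True
  31 <= 9? False
  9 <= 28? True
2 consecutive pair(s) are out of order, so the list is not sorted.
Final answer: No


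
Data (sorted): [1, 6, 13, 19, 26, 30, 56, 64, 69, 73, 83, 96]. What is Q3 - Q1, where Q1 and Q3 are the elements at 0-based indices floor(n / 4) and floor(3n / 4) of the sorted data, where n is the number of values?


The data has n = 12 elements.
Q1 index = floor(12 / 4) = floor(3) = 3; Q3 index = floor(3 * 12 / 4) = floor(9) = 9
Q1 = element at index 3 = 19
Q3 = element at index 9 = 73
IQR = 73 - 19 = 54
Final answer: 54


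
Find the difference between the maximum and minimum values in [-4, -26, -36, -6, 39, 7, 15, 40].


Maximum value: 40
Minimum value: -36
Range = 40 - (-36) = 76
Final answer: 76


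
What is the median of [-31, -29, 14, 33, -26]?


First, sort the list: [-31, -29, -26, 14, 33]
The list has 5 elements (odd count).
The middle index is 2 (0-based), and the element there is -26.
Final answer: -26


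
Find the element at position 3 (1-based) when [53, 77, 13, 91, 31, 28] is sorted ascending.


Sort ascending: [13, 28, 31, 53, 77, 91]
The 3rd element (1-indexed) is at index 2.
Value = 31
Final answer: 31


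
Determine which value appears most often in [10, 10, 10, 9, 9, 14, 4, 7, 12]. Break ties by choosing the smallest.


Count the frequency of each value:
  4 appears 1 time(s)
  7 appears 1 time(s)
  9 appears 2 time(s)
  10 appears 3 time(s)
  12 appears 1 time(s)
  14 appears 1 time(s)
Maximum frequency is 3.
Only 10 reaches that frequency, so it is the mode.
Final answer: 10


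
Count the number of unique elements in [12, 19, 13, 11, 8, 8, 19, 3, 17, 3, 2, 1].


List all unique values:
Distinct values: [1, 2, 3, 8, 11, 12, 13, 17, 19]
Count = 9
Final answer: 9


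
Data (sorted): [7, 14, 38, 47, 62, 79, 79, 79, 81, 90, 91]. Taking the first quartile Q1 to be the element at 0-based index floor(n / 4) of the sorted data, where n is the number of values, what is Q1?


The list has n = 11 elements.
Q1 index = floor(11 / 4) = floor(2.75) = 2
Counting from index 0 in the sorted data, the element at index 2 is 38.
Final answer: 38


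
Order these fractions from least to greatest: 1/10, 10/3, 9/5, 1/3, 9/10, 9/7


Convert to decimal for comparison:
  1/10 = 0.1
  10/3 = 3.3333
  9/5 = 1.8
  1/3 = 0.3333
  9/10 = 0.9
  9/7 = 1.2857
Decimals in increasing order: 0.1 < 0.3333 < 0.9 < 1.2857 < 1.8 < 3.3333
Writing each back as its fraction gives the sorted order.
Final answer: 1/10, 1/3, 9/10, 9/7, 9/5, 10/3


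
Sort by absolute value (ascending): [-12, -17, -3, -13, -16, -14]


Compute absolute values:
  |-12| = 12
  |-17| = 17
  |-3| = 3
  |-13| = 13
  |-16| = 16
  |-14| = 14
Absolute values in increasing order: 3 < 12 < 13 < 14 < 16 < 17
Listing the original numbers in that order gives the answer.
Final answer: [-3, -12, -13, -14, -16, -17]


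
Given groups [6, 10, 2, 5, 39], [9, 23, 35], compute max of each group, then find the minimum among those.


Find max of each group:
  Group 1: [6, 10, 2, 5, 39] -> max = 39
  Group 2: [9, 23, 35] -> max = 35
Maxes: [39, 35]
Minimum of maxes = 35
Final answer: 35


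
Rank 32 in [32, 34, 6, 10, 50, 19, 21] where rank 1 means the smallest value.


Sort ascending: [6, 10, 19, 21, 32, 34, 50]
Find 32 in the sorted list.
32 is at position 5 (1-indexed).
Final answer: 5


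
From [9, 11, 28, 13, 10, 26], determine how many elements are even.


Check each element:
  9 is odd
  11 is odd
  28 is even
  13 is odd
  10 is even
  26 is even
Evens: [28, 10, 26]
Count of evens = 3
Final answer: 3


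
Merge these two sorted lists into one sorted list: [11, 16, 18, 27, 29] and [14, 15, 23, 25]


List A: [11, 16, 18, 27, 29]
List B: [14, 15, 23, 25]
Repeatedly compare the front elements and take the smaller:
  11 vs 14 -> take 11
  16 vs 14 -> take 14
  16 vs 15 -> take 15
  16 vs 23 -> take 16
  18 vs 23 -> take 18
  27 vs 23 -> take 23
  27 vs 25 -> take 25
  B is exhausted; append the rest of A: [27, 29]
Final answer: [11, 14, 15, 16, 18, 23, 25, 27, 29]


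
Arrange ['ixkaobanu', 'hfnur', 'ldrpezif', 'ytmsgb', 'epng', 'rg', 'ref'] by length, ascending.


Compute lengths:
  'ixkaobanu' has length 9
  'hfnur' has length 5
  'ldrpezif' has length 8
  'ytmsgb' has length 6
  'epng' has length 4
  'rg' has length 2
  'ref' has length 3
Lengths in increasing order: 2 < 3 < 4 < 5 < 6 < 8 < 9
Listing the words in that order gives the answer.
Final answer: ['rg', 'ref', 'epng', 'hfnur', 'ytmsgb', 'ldrpezif', 'ixkaobanu']


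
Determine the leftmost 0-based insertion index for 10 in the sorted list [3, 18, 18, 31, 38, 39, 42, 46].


List is sorted: [3, 18, 18, 31, 38, 39, 42, 46]
We need the leftmost position where 10 can be inserted, i.e. the first index whose element is >= 10 (or the end of the list if none is).
Binary search with low=0, high=8 (0-based indices):
  low=0, high=8, mid=4: a[4]=38 >= 10, so high = 4
  low=0, high=4, mid=2: a[2]=18 >= 10, so high = 2
  low=0, high=2, mid=1: a[1]=18 >= 10, so high = 1
  low=0, high=1, mid=0: a[0]=3 < 10, so low = 1
Now low = high = 1, so the insertion index is 1.
Final answer: 1


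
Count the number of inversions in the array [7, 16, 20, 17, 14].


For each element, count the later elements that are smaller than it:
  7 (index 0): smaller elements after it = [] -> 0
  16 (index 1): smaller elements after it = [14] -> 1
  20 (index 2): smaller elements after it = [17, 14] -> 2
  17 (index 3): smaller elements after it = [14] -> 1
Total inversions = 0 + 1 + 2 + 1 = 4
Final answer: 4


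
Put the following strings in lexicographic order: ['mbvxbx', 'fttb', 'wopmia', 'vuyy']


Compare strings character by character (the first differing letter decides):
  'fttb' < 'mbvxbx' since 'f' < 'm' at position 1
  'mbvxbx' < 'vuyy' since 'm' < 'v' at position 1
  'vuyy' < 'wopmia' since 'v' < 'w' at position 1
Chaining these comparisons gives the alphabetical order.
Final answer: ['fttb', 'mbvxbx', 'vuyy', 'wopmia']


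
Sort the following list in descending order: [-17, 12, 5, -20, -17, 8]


Original list: [-17, 12, 5, -20, -17, 8]
Repeatedly take the largest remaining element:
  Remaining [-17, 12, 5, -20, -17, 8] -> largest is 12
  Remaining [-17, 5, -20, -17, 8] -> largest is 8
  Remaining [-17, 5, -20, -17] -> largest is 5
  Remaining [-17, -20, -17] -> largest is -17
  Remaining [-20, -17] -> largest is -17
  Remaining [-20] -> largest is -20
Collecting the picks in order gives the descending list.
Final answer: [12, 8, 5, -17, -17, -20]


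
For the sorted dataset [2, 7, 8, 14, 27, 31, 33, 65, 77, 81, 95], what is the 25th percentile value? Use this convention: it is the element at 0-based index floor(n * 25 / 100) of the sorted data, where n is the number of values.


The dataset has n = 11 elements.
Index = floor(11 * 25 / 100) = floor(275 / 100) = floor(2.75) = 2
Counting from index 0 in the sorted data, the element at index 2 is 8.
Final answer: 8


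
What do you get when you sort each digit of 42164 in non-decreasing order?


The number 42164 has digits: 4, 2, 1, 6, 4
Sorted: 1, 2, 4, 4, 6
Joining the sorted digits gives the result.
Final answer: 12446


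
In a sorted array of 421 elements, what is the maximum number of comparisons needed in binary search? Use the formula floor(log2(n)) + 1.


Binary search halves the search space each step.
Maximum comparisons = floor(log2(421)) + 1
log2(421) = 8.7177
floor(log2(421)) = 8, so 8 + 1 = 9
Final answer: 9


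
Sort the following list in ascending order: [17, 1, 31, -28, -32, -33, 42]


Original list: [17, 1, 31, -28, -32, -33, 42]
Repeatedly take the smallest remaining element:
  Remaining [17, 1, 31, -28, -32, -33, 42] -> smallest is -33
  Remaining [17, 1, 31, -28, -32, 42] -> smallest is -32
  Remaining [17, 1, 31, -28, 42] -> smallest is -28
  Remaining [17, 1, 31, 42] -> smallest is 1
  Remaining [17, 31, 42] -> smallest is 17
  Remaining [31, 42] -> smallest is 31
  Remaining [42] -> smallest is 42
Collecting the picks in order gives the sorted list.
Final answer: [-33, -32, -28, 1, 17, 31, 42]


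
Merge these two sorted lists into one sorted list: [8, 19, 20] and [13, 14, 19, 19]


List A: [8, 19, 20]
List B: [13, 14, 19, 19]
Repeatedly compare the front elements and take the smaller:
  8 vs 13 -> take 8
  19 vs 13 -> take 13
  19 vs 14 -> take 14
  19 vs 19 -> take 19
  20 vs 19 -> take 19
  20 vs 19 -> take 19
  B is exhausted; append the rest of A: [20]
Final answer: [8, 13, 14, 19, 19, 19, 20]


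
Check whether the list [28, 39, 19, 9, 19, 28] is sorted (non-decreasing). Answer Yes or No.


Check consecutive pairs:
  28 <= 39? True
  39 <= 19? False
  19 <= 9? False
  9 <= 19? True
  19 <= 28? True
2 consecutive pair(s) are out of order, so the list is not sorted.
Final answer: No


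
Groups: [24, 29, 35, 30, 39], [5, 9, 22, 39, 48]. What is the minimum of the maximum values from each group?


Find max of each group:
  Group 1: [24, 29, 35, 30, 39] -> max = 39
  Group 2: [5, 9, 22, 39, 48] -> max = 48
Maxes: [39, 48]
Minimum of maxes = 39
Final answer: 39


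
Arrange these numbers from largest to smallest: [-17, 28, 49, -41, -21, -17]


Original list: [-17, 28, 49, -41, -21, -17]
Repeatedly take the largest remaining element:
  Remaining [-17, 28, 49, -41, -21, -17] -> largest is 49
  Remaining [-17, 28, -41, -21, -17] -> largest is 28
  Remaining [-17, -41, -21, -17] -> largest is -17
  Remaining [-41, -21, -17] -> largest is -17
  Remaining [-41, -21] -> largest is -21
  Remaining [-41] -> largest is -41
Collecting the picks in order gives the descending list.
Final answer: [49, 28, -17, -17, -21, -41]


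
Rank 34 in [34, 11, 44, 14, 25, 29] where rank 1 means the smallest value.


Sort ascending: [11, 14, 25, 29, 34, 44]
Find 34 in the sorted list.
34 is at position 5 (1-indexed).
Final answer: 5


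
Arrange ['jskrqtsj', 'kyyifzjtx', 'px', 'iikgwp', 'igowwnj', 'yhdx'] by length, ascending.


Compute lengths:
  'jskrqtsj' has length 8
  'kyyifzjtx' has length 9
  'px' has length 2
  'iikgwp' has length 6
  'igowwnj' has length 7
  'yhdx' has length 4
Lengths in increasing order: 2 < 4 < 6 < 7 < 8 < 9
Listing the words in that order gives the answer.
Final answer: ['px', 'yhdx', 'iikgwp', 'igowwnj', 'jskrqtsj', 'kyyifzjtx']


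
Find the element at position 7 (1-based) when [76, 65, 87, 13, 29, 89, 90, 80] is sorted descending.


Sort descending: [90, 89, 87, 80, 76, 65, 29, 13]
The 7th element (1-indexed) is at index 6.
Value = 29
Final answer: 29


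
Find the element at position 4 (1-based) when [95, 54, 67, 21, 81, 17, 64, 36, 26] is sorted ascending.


Sort ascending: [17, 21, 26, 36, 54, 64, 67, 81, 95]
The 4th element (1-indexed) is at index 3.
Value = 36
Final answer: 36


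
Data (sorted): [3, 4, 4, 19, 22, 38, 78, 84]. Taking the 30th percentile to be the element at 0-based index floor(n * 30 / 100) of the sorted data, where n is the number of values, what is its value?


The dataset has n = 8 elements.
Index = floor(8 * 30 / 100) = floor(240 / 100) = floor(2.4) = 2
Counting from index 0 in the sorted data, the element at index 2 is 4.
Final answer: 4


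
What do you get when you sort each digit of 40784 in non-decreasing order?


The number 40784 has digits: 4, 0, 7, 8, 4
Sorted: 0, 4, 4, 7, 8
Joining the sorted digits gives the result.
Final answer: 04478


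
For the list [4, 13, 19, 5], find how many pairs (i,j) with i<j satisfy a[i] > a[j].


For each element, count the later elements that are smaller than it:
  4 (index 0): smaller elements after it = [] -> 0
  13 (index 1): smaller elements after it = [5] -> 1
  19 (index 2): smaller elements after it = [5] -> 1
Total inversions = 0 + 1 + 1 = 2
Final answer: 2


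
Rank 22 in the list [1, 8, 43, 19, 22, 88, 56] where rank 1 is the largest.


Sort descending: [88, 56, 43, 22, 19, 8, 1]
Find 22 in the sorted list.
22 is at position 4.
Final answer: 4


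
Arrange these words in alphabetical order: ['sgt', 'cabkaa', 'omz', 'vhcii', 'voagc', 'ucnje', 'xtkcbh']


Compare strings character by character (the first differing letter decides):
  'cabkaa' < 'omz' since 'c' < 'o' at position 1
  'omz' < 'sgt' since 'o' < 's' at position 1
  'sgt' < 'ucnje' since 's' < 'u' at position 1
  'ucnje' < 'vhcii' since 'u' < 'v' at position 1
  'vhcii' < 'voagc' since 'h' < 'o' at position 2
  'voagc' < 'xtkcbh' since 'v' < 'x' at position 1
Chaining these comparisons gives the alphabetical order.
Final answer: ['cabkaa', 'omz', 'sgt', 'ucnje', 'vhcii', 'voagc', 'xtkcbh']


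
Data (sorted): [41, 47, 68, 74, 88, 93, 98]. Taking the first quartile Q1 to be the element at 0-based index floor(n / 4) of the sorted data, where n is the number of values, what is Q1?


The list has n = 7 elements.
Q1 index = floor(7 / 4) = floor(1.75) = 1
Counting from index 0 in the sorted data, the element at index 1 is 47.
Final answer: 47


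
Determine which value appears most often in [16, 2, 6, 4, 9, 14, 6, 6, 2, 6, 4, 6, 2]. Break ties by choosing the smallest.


Count the frequency of each value:
  2 appears 3 time(s)
  4 appears 2 time(s)
  6 appears 5 time(s)
  9 appears 1 time(s)
  14 appears 1 time(s)
  16 appears 1 time(s)
Maximum frequency is 5.
Only 6 reaches that frequency, so it is the mode.
Final answer: 6


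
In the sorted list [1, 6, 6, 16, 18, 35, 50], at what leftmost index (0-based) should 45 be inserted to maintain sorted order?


List is sorted: [1, 6, 6, 16, 18, 35, 50]
We need the leftmost position where 45 can be inserted, i.e. the first index whose element is >= 45 (or the end of the list if none is).
Binary search with low=0, high=7 (0-based indices):
  low=0, high=7, mid=3: a[3]=16 < 45, so low = 4
  low=4, high=7, mid=5: a[5]=35 < 45, so low = 6
  low=6, high=7, mid=6: a[6]=50 >= 45, so high = 6
Now low = high = 6, so the insertion index is 6.
Final answer: 6


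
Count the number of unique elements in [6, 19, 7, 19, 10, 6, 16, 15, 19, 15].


List all unique values:
Distinct values: [6, 7, 10, 15, 16, 19]
Count = 6
Final answer: 6


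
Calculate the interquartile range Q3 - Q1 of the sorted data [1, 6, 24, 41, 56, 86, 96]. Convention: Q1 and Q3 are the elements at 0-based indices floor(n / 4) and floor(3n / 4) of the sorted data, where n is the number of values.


The data has n = 7 elements.
Q1 index = floor(7 / 4) = floor(1.75) = 1; Q3 index = floor(3 * 7 / 4) = floor(5.25) = 5
Q1 = element at index 1 = 6
Q3 = element at index 5 = 86
IQR = 86 - 6 = 80
Final answer: 80


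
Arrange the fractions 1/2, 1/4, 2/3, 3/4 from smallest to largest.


Convert to decimal for comparison:
  1/2 = 0.5
  1/4 = 0.25
  2/3 = 0.6667
  3/4 = 0.75
Decimals in increasing order: 0.25 < 0.5 < 0.6667 < 0.75
Writing each back as its fraction gives the sorted order.
Final answer: 1/4, 1/2, 2/3, 3/4


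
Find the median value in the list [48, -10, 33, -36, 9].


First, sort the list: [-36, -10, 9, 33, 48]
The list has 5 elements (odd count).
The middle index is 2 (0-based), and the element there is 9.
Final answer: 9


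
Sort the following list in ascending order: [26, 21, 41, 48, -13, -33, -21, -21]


Original list: [26, 21, 41, 48, -13, -33, -21, -21]
Repeatedly take the smallest remaining element:
  Remaining [26, 21, 41, 48, -13, -33, -21, -21] -> smallest is -33
  Remaining [26, 21, 41, 48, -13, -21, -21] -> smallest is -21
  Remaining [26, 21, 41, 48, -13, -21] -> smallest is -21
  Remaining [26, 21, 41, 48, -13] -> smallest is -13
  Remaining [26, 21, 41, 48] -> smallest is 21
  Remaining [26, 41, 48] -> smallest is 26
  Remaining [41, 48] -> smallest is 41
  Remaining [48] -> smallest is 48
Collecting the picks in order gives the sorted list.
Final answer: [-33, -21, -21, -13, 21, 26, 41, 48]


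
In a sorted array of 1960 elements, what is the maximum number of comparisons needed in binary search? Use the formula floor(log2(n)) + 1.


Binary search halves the search space each step.
Maximum comparisons = floor(log2(1960)) + 1
log2(1960) = 10.9366
floor(log2(1960)) = 10, so 10 + 1 = 11
Final answer: 11


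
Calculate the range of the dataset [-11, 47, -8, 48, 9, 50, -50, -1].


Maximum value: 50
Minimum value: -50
Range = 50 - (-50) = 100
Final answer: 100


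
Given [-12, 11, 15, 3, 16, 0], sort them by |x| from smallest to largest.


Compute absolute values:
  |-12| = 12
  |11| = 11
  |15| = 15
  |3| = 3
  |16| = 16
  |0| = 0
Absolute values in increasing order: 0 < 3 < 11 < 12 < 15 < 16
Listing the original numbers in that order gives the answer.
Final answer: [0, 3, 11, -12, 15, 16]


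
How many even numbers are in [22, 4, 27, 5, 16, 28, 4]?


Check each element:
  22 is even
  4 is even
  27 is odd
  5 is odd
  16 is even
  28 is even
  4 is even
Evens: [22, 4, 16, 28, 4]
Count of evens = 5
Final answer: 5


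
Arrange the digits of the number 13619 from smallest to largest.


The number 13619 has digits: 1, 3, 6, 1, 9
Sorted: 1, 1, 3, 6, 9
Joining the sorted digits gives the result.
Final answer: 11369


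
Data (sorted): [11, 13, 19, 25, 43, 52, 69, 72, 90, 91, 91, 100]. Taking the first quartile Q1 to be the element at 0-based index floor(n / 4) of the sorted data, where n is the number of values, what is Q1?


The list has n = 12 elements.
Q1 index = floor(12 / 4) = floor(3) = 3
Counting from index 0 in the sorted data, the element at index 3 is 25.
Final answer: 25


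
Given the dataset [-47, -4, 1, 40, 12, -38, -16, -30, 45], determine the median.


First, sort the list: [-47, -38, -30, -16, -4, 1, 12, 40, 45]
The list has 9 elements (odd count).
The middle index is 4 (0-based), and the element there is -4.
Final answer: -4


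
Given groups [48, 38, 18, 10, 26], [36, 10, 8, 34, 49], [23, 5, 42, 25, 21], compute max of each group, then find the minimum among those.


Find max of each group:
  Group 1: [48, 38, 18, 10, 26] -> max = 48
  Group 2: [36, 10, 8, 34, 49] -> max = 49
  Group 3: [23, 5, 42, 25, 21] -> max = 42
Maxes: [48, 49, 42]
Minimum of maxes = 42
Final answer: 42


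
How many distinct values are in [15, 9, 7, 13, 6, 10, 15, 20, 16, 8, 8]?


List all unique values:
Distinct values: [6, 7, 8, 9, 10, 13, 15, 16, 20]
Count = 9
Final answer: 9


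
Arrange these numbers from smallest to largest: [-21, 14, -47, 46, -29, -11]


Original list: [-21, 14, -47, 46, -29, -11]
Repeatedly take the smallest remaining element:
  Remaining [-21, 14, -47, 46, -29, -11] -> smallest is -47
  Remaining [-21, 14, 46, -29, -11] -> smallest is -29
  Remaining [-21, 14, 46, -11] -> smallest is -21
  Remaining [14, 46, -11] -> smallest is -11
  Remaining [14, 46] -> smallest is 14
  Remaining [46] -> smallest is 46
Collecting the picks in order gives the sorted list.
Final answer: [-47, -29, -21, -11, 14, 46]


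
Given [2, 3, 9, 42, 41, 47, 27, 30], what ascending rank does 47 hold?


Sort ascending: [2, 3, 9, 27, 30, 41, 42, 47]
Find 47 in the sorted list.
47 is at position 8 (1-indexed).
Final answer: 8


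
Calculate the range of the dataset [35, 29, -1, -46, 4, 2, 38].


Maximum value: 38
Minimum value: -46
Range = 38 - (-46) = 84
Final answer: 84


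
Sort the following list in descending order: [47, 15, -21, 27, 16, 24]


Original list: [47, 15, -21, 27, 16, 24]
Repeatedly take the largest remaining element:
  Remaining [47, 15, -21, 27, 16, 24] -> largest is 47
  Remaining [15, -21, 27, 16, 24] -> largest is 27
  Remaining [15, -21, 16, 24] -> largest is 24
  Remaining [15, -21, 16] -> largest is 16
  Remaining [15, -21] -> largest is 15
  Remaining [-21] -> largest is -21
Collecting the picks in order gives the descending list.
Final answer: [47, 27, 24, 16, 15, -21]


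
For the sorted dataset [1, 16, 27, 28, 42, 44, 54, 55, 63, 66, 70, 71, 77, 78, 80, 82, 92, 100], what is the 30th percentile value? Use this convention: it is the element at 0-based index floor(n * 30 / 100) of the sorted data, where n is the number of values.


The dataset has n = 18 elements.
Index = floor(18 * 30 / 100) = floor(540 / 100) = floor(5.4) = 5
Counting from index 0 in the sorted data, the element at index 5 is 44.
Final answer: 44


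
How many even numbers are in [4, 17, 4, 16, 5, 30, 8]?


Check each element:
  4 is even
  17 is odd
  4 is even
  16 is even
  5 is odd
  30 is even
  8 is even
Evens: [4, 4, 16, 30, 8]
Count of evens = 5
Final answer: 5


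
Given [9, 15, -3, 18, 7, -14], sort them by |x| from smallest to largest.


Compute absolute values:
  |9| = 9
  |15| = 15
  |-3| = 3
  |18| = 18
  |7| = 7
  |-14| = 14
Absolute values in increasing order: 3 < 7 < 9 < 14 < 15 < 18
Listing the original numbers in that order gives the answer.
Final answer: [-3, 7, 9, -14, 15, 18]


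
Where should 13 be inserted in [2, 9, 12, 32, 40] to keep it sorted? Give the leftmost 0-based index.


List is sorted: [2, 9, 12, 32, 40]
We need the leftmost position where 13 can be inserted, i.e. the first index whose element is >= 13 (or the end of the list if none is).
Binary search with low=0, high=5 (0-based indices):
  low=0, high=5, mid=2: a[2]=12 < 13, so low = 3
  low=3, high=5, mid=4: a[4]=40 >= 13, so high = 4
  low=3, high=4, mid=3: a[3]=32 >= 13, so high = 3
Now low = high = 3, so the insertion index is 3.
Final answer: 3


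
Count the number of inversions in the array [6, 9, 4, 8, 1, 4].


For each element, count the later elements that are smaller than it:
  6 (index 0): smaller elements after it = [4, 1, 4] -> 3
  9 (index 1): smaller elements after it = [4, 8, 1, 4] -> 4
  4 (index 2): smaller elements after it = [1] -> 1
  8 (index 3): smaller elements after it = [1, 4] -> 2
  1 (index 4): smaller elements after it = [] -> 0
Total inversions = 3 + 4 + 1 + 2 + 0 = 10
Final answer: 10


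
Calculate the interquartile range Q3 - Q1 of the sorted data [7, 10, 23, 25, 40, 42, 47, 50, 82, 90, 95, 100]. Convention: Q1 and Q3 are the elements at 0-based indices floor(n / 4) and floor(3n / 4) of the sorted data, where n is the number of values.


The data has n = 12 elements.
Q1 index = floor(12 / 4) = floor(3) = 3; Q3 index = floor(3 * 12 / 4) = floor(9) = 9
Q1 = element at index 3 = 25
Q3 = element at index 9 = 90
IQR = 90 - 25 = 65
Final answer: 65


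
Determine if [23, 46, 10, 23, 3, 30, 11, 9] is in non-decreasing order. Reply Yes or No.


Check consecutive pairs:
  23 <= 46? True
  46 <= 10? False
  10 <= 23? True
  23 <= 3? False
  3 <= 30? True
  30 <= 11? False
  11 <= 9? False
4 consecutive pair(s) are out of order, so the list is not sorted.
Final answer: No


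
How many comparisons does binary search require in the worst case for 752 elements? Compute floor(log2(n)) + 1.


Binary search halves the search space each step.
Maximum comparisons = floor(log2(752)) + 1
log2(752) = 9.5546
floor(log2(752)) = 9, so 9 + 1 = 10
Final answer: 10


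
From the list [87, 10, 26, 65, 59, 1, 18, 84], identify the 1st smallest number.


Sort ascending: [1, 10, 18, 26, 59, 65, 84, 87]
The 1st element (1-indexed) is at index 0.
Value = 1
Final answer: 1


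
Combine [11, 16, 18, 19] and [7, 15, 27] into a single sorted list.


List A: [11, 16, 18, 19]
List B: [7, 15, 27]
Repeatedly compare the front elements and take the smaller:
  11 vs 7 -> take 7
  11 vs 15 -> take 11
  16 vs 15 -> take 15
  16 vs 27 -> take 16
  18 vs 27 -> take 18
  19 vs 27 -> take 19
  A is exhausted; append the rest of B: [27]
Final answer: [7, 11, 15, 16, 18, 19, 27]


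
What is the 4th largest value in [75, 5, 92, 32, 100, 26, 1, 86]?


Sort descending: [100, 92, 86, 75, 32, 26, 5, 1]
The 4th element (1-indexed) is at index 3.
Value = 75
Final answer: 75


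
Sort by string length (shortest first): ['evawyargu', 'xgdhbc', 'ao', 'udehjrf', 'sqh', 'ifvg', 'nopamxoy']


Compute lengths:
  'evawyargu' has length 9
  'xgdhbc' has length 6
  'ao' has length 2
  'udehjrf' has length 7
  'sqh' has length 3
  'ifvg' has length 4
  'nopamxoy' has length 8
Lengths in increasing order: 2 < 3 < 4 < 6 < 7 < 8 < 9
Listing the words in that order gives the answer.
Final answer: ['ao', 'sqh', 'ifvg', 'xgdhbc', 'udehjrf', 'nopamxoy', 'evawyargu']


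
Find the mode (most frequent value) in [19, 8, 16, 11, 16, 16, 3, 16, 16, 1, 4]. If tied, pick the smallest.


Count the frequency of each value:
  1 appears 1 time(s)
  3 appears 1 time(s)
  4 appears 1 time(s)
  8 appears 1 time(s)
  11 appears 1 time(s)
  16 appears 5 time(s)
  19 appears 1 time(s)
Maximum frequency is 5.
Only 16 reaches that frequency, so it is the mode.
Final answer: 16


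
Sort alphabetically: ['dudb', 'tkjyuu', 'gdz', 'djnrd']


Compare strings character by character (the first differing letter decides):
  'djnrd' < 'dudb' since 'j' < 'u' at position 2
  'dudb' < 'gdz' since 'd' < 'g' at position 1
  'gdz' < 'tkjyuu' since 'g' < 't' at position 1
Chaining these comparisons gives the alphabetical order.
Final answer: ['djnrd', 'dudb', 'gdz', 'tkjyuu']


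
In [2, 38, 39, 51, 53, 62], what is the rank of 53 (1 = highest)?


Sort descending: [62, 53, 51, 39, 38, 2]
Find 53 in the sorted list.
53 is at position 2.
Final answer: 2


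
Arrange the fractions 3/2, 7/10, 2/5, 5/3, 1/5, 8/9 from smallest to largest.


Convert to decimal for comparison:
  3/2 = 1.5
  7/10 = 0.7
  2/5 = 0.4
  5/3 = 1.6667
  1/5 = 0.2
  8/9 = 0.8889
Decimals in increasing order: 0.2 < 0.4 < 0.7 < 0.8889 < 1.5 < 1.6667
Writing each back as its fraction gives the sorted order.
Final answer: 1/5, 2/5, 7/10, 8/9, 3/2, 5/3


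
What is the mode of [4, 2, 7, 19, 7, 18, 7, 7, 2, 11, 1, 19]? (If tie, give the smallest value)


Count the frequency of each value:
  1 appears 1 time(s)
  2 appears 2 time(s)
  4 appears 1 time(s)
  7 appears 4 time(s)
  11 appears 1 time(s)
  18 appears 1 time(s)
  19 appears 2 time(s)
Maximum frequency is 4.
Only 7 reaches that frequency, so it is the mode.
Final answer: 7


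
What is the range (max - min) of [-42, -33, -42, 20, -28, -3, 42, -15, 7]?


Maximum value: 42
Minimum value: -42
Range = 42 - (-42) = 84
Final answer: 84


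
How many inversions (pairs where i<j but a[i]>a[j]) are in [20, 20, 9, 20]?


For each element, count the later elements that are smaller than it:
  20 (index 0): smaller elements after it = [9] -> 1
  20 (index 1): smaller elements after it = [9] -> 1
  9 (index 2): smaller elements after it = [] -> 0
Total inversions = 1 + 1 + 0 = 2
Final answer: 2


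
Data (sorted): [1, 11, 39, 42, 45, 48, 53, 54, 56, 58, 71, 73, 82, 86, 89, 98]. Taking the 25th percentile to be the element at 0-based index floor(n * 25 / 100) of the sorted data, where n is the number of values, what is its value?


The dataset has n = 16 elements.
Index = floor(16 * 25 / 100) = floor(400 / 100) = floor(4) = 4
Counting from index 0 in the sorted data, the element at index 4 is 45.
Final answer: 45


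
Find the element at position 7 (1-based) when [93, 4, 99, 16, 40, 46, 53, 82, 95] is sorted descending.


Sort descending: [99, 95, 93, 82, 53, 46, 40, 16, 4]
The 7th element (1-indexed) is at index 6.
Value = 40
Final answer: 40


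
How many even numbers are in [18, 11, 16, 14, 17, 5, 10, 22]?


Check each element:
  18 is even
  11 is odd
  16 is even
  14 is even
  17 is odd
  5 is odd
  10 is even
  22 is even
Evens: [18, 16, 14, 10, 22]
Count of evens = 5
Final answer: 5


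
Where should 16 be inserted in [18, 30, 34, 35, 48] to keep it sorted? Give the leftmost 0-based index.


List is sorted: [18, 30, 34, 35, 48]
We need the leftmost position where 16 can be inserted, i.e. the first index whose element is >= 16 (or the end of the list if none is).
Binary search with low=0, high=5 (0-based indices):
  low=0, high=5, mid=2: a[2]=34 >= 16, so high = 2
  low=0, high=2, mid=1: a[1]=30 >= 16, so high = 1
  low=0, high=1, mid=0: a[0]=18 >= 16, so high = 0
Now low = high = 0, so the insertion index is 0.
Final answer: 0


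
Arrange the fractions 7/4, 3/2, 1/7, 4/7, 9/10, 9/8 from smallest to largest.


Convert to decimal for comparison:
  7/4 = 1.75
  3/2 = 1.5
  1/7 = 0.1429
  4/7 = 0.5714
  9/10 = 0.9
  9/8 = 1.125
Decimals in increasing order: 0.1429 < 0.5714 < 0.9 < 1.125 < 1.5 < 1.75
Writing each back as its fraction gives the sorted order.
Final answer: 1/7, 4/7, 9/10, 9/8, 3/2, 7/4


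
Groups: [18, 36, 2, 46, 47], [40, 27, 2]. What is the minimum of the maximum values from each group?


Find max of each group:
  Group 1: [18, 36, 2, 46, 47] -> max = 47
  Group 2: [40, 27, 2] -> max = 40
Maxes: [47, 40]
Minimum of maxes = 40
Final answer: 40


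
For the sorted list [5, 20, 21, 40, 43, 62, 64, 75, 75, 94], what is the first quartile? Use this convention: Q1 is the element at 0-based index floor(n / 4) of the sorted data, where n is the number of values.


The list has n = 10 elements.
Q1 index = floor(10 / 4) = floor(2.5) = 2
Counting from index 0 in the sorted data, the element at index 2 is 21.
Final answer: 21


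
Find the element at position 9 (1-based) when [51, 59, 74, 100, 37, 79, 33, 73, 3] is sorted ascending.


Sort ascending: [3, 33, 37, 51, 59, 73, 74, 79, 100]
The 9th element (1-indexed) is at index 8.
Value = 100
Final answer: 100


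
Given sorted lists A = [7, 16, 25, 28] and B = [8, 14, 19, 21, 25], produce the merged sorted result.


List A: [7, 16, 25, 28]
List B: [8, 14, 19, 21, 25]
Repeatedly compare the front elements and take the smaller:
  7 vs 8 -> take 7
  16 vs 8 -> take 8
  16 vs 14 -> take 14
  16 vs 19 -> take 16
  25 vs 19 -> take 19
  25 vs 21 -> take 21
  25 vs 25 -> take 25
  28 vs 25 -> take 25
  B is exhausted; append the rest of A: [28]
Final answer: [7, 8, 14, 16, 19, 21, 25, 25, 28]


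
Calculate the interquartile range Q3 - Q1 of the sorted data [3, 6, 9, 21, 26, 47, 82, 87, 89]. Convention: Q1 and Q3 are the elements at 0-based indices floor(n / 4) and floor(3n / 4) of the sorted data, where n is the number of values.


The data has n = 9 elements.
Q1 index = floor(9 / 4) = floor(2.25) = 2; Q3 index = floor(3 * 9 / 4) = floor(6.75) = 6
Q1 = element at index 2 = 9
Q3 = element at index 6 = 82
IQR = 82 - 9 = 73
Final answer: 73


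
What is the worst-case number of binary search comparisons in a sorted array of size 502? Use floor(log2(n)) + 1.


Binary search halves the search space each step.
Maximum comparisons = floor(log2(502)) + 1
log2(502) = 8.9715
floor(log2(502)) = 8, so 8 + 1 = 9
Final answer: 9


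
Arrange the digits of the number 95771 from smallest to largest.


The number 95771 has digits: 9, 5, 7, 7, 1
Sorted: 1, 5, 7, 7, 9
Joining the sorted digits gives the result.
Final answer: 15779


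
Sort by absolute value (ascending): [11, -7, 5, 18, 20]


Compute absolute values:
  |11| = 11
  |-7| = 7
  |5| = 5
  |18| = 18
  |20| = 20
Absolute values in increasing order: 5 < 7 < 11 < 18 < 20
Listing the original numbers in that order gives the answer.
Final answer: [5, -7, 11, 18, 20]


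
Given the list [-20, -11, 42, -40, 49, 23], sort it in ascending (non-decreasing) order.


Original list: [-20, -11, 42, -40, 49, 23]
Repeatedly take the smallest remaining element:
  Remaining [-20, -11, 42, -40, 49, 23] -> smallest is -40
  Remaining [-20, -11, 42, 49, 23] -> smallest is -20
  Remaining [-11, 42, 49, 23] -> smallest is -11
  Remaining [42, 49, 23] -> smallest is 23
  Remaining [42, 49] -> smallest is 42
  Remaining [49] -> smallest is 49
Collecting the picks in order gives the sorted list.
Final answer: [-40, -20, -11, 23, 42, 49]


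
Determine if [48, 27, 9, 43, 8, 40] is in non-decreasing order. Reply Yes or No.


Check consecutive pairs:
  48 <= 27? False
  27 <= 9? False
  9 <= 43? True
  43 <= 8? False
  8 <= 40? True
3 consecutive pair(s) are out of order, so the list is not sorted.
Final answer: No


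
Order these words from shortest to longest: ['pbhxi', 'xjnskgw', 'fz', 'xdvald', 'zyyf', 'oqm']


Compute lengths:
  'pbhxi' has length 5
  'xjnskgw' has length 7
  'fz' has length 2
  'xdvald' has length 6
  'zyyf' has length 4
  'oqm' has length 3
Lengths in increasing order: 2 < 3 < 4 < 5 < 6 < 7
Listing the words in that order gives the answer.
Final answer: ['fz', 'oqm', 'zyyf', 'pbhxi', 'xdvald', 'xjnskgw']


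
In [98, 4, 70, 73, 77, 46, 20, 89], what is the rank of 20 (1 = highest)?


Sort descending: [98, 89, 77, 73, 70, 46, 20, 4]
Find 20 in the sorted list.
20 is at position 7.
Final answer: 7


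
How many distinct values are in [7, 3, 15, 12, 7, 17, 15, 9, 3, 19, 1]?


List all unique values:
Distinct values: [1, 3, 7, 9, 12, 15, 17, 19]
Count = 8
Final answer: 8


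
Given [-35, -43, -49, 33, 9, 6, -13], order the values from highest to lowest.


Original list: [-35, -43, -49, 33, 9, 6, -13]
Repeatedly take the largest remaining element:
  Remaining [-35, -43, -49, 33, 9, 6, -13] -> largest is 33
  Remaining [-35, -43, -49, 9, 6, -13] -> largest is 9
  Remaining [-35, -43, -49, 6, -13] -> largest is 6
  Remaining [-35, -43, -49, -13] -> largest is -13
  Remaining [-35, -43, -49] -> largest is -35
  Remaining [-43, -49] -> largest is -43
  Remaining [-49] -> largest is -49
Collecting the picks in order gives the descending list.
Final answer: [33, 9, 6, -13, -35, -43, -49]


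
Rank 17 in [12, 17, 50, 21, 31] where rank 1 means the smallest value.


Sort ascending: [12, 17, 21, 31, 50]
Find 17 in the sorted list.
17 is at position 2 (1-indexed).
Final answer: 2


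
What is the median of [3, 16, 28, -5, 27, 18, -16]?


First, sort the list: [-16, -5, 3, 16, 18, 27, 28]
The list has 7 elements (odd count).
The middle index is 3 (0-based), and the element there is 16.
Final answer: 16


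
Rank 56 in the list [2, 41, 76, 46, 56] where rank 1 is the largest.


Sort descending: [76, 56, 46, 41, 2]
Find 56 in the sorted list.
56 is at position 2.
Final answer: 2


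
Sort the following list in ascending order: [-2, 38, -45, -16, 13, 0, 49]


Original list: [-2, 38, -45, -16, 13, 0, 49]
Repeatedly take the smallest remaining element:
  Remaining [-2, 38, -45, -16, 13, 0, 49] -> smallest is -45
  Remaining [-2, 38, -16, 13, 0, 49] -> smallest is -16
  Remaining [-2, 38, 13, 0, 49] -> smallest is -2
  Remaining [38, 13, 0, 49] -> smallest is 0
  Remaining [38, 13, 49] -> smallest is 13
  Remaining [38, 49] -> smallest is 38
  Remaining [49] -> smallest is 49
Collecting the picks in order gives the sorted list.
Final answer: [-45, -16, -2, 0, 13, 38, 49]


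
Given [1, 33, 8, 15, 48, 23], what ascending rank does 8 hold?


Sort ascending: [1, 8, 15, 23, 33, 48]
Find 8 in the sorted list.
8 is at position 2 (1-indexed).
Final answer: 2


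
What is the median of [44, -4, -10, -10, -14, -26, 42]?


First, sort the list: [-26, -14, -10, -10, -4, 42, 44]
The list has 7 elements (odd count).
The middle index is 3 (0-based), and the element there is -10.
Final answer: -10


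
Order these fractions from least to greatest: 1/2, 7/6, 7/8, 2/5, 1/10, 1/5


Convert to decimal for comparison:
  1/2 = 0.5
  7/6 = 1.1667
  7/8 = 0.875
  2/5 = 0.4
  1/10 = 0.1
  1/5 = 0.2
Decimals in increasing order: 0.1 < 0.2 < 0.4 < 0.5 < 0.875 < 1.1667
Writing each back as its fraction gives the sorted order.
Final answer: 1/10, 1/5, 2/5, 1/2, 7/8, 7/6


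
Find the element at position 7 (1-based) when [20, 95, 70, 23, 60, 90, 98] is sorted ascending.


Sort ascending: [20, 23, 60, 70, 90, 95, 98]
The 7th element (1-indexed) is at index 6.
Value = 98
Final answer: 98


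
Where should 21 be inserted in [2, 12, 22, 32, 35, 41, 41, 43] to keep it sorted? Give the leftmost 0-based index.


List is sorted: [2, 12, 22, 32, 35, 41, 41, 43]
We need the leftmost position where 21 can be inserted, i.e. the first index whose element is >= 21 (or the end of the list if none is).
Binary search with low=0, high=8 (0-based indices):
  low=0, high=8, mid=4: a[4]=35 >= 21, so high = 4
  low=0, high=4, mid=2: a[2]=22 >= 21, so high = 2
  low=0, high=2, mid=1: a[1]=12 < 21, so low = 2
Now low = high = 2, so the insertion index is 2.
Final answer: 2


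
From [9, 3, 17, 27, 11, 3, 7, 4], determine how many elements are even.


Check each element:
  9 is odd
  3 is odd
  17 is odd
  27 is odd
  11 is odd
  3 is odd
  7 is odd
  4 is even
Evens: [4]
Count of evens = 1
Final answer: 1


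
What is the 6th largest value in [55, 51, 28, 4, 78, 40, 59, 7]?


Sort descending: [78, 59, 55, 51, 40, 28, 7, 4]
The 6th element (1-indexed) is at index 5.
Value = 28
Final answer: 28


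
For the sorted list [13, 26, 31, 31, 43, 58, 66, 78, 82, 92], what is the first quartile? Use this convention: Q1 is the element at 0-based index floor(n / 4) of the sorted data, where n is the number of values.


The list has n = 10 elements.
Q1 index = floor(10 / 4) = floor(2.5) = 2
Counting from index 0 in the sorted data, the element at index 2 is 31.
Final answer: 31


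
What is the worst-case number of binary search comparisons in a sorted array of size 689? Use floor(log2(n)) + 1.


Binary search halves the search space each step.
Maximum comparisons = floor(log2(689)) + 1
log2(689) = 9.4284
floor(log2(689)) = 9, so 9 + 1 = 10
Final answer: 10


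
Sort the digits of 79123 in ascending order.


The number 79123 has digits: 7, 9, 1, 2, 3
Sorted: 1, 2, 3, 7, 9
Joining the sorted digits gives the result.
Final answer: 12379


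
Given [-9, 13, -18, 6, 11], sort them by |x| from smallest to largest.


Compute absolute values:
  |-9| = 9
  |13| = 13
  |-18| = 18
  |6| = 6
  |11| = 11
Absolute values in increasing order: 6 < 9 < 11 < 13 < 18
Listing the original numbers in that order gives the answer.
Final answer: [6, -9, 11, 13, -18]


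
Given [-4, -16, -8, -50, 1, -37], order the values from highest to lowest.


Original list: [-4, -16, -8, -50, 1, -37]
Repeatedly take the largest remaining element:
  Remaining [-4, -16, -8, -50, 1, -37] -> largest is 1
  Remaining [-4, -16, -8, -50, -37] -> largest is -4
  Remaining [-16, -8, -50, -37] -> largest is -8
  Remaining [-16, -50, -37] -> largest is -16
  Remaining [-50, -37] -> largest is -37
  Remaining [-50] -> largest is -50
Collecting the picks in order gives the descending list.
Final answer: [1, -4, -8, -16, -37, -50]


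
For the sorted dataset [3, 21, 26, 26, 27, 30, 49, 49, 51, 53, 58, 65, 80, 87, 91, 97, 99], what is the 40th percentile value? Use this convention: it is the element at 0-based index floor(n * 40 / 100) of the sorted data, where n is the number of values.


The dataset has n = 17 elements.
Index = floor(17 * 40 / 100) = floor(680 / 100) = floor(6.8) = 6
Counting from index 0 in the sorted data, the element at index 6 is 49.
Final answer: 49
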